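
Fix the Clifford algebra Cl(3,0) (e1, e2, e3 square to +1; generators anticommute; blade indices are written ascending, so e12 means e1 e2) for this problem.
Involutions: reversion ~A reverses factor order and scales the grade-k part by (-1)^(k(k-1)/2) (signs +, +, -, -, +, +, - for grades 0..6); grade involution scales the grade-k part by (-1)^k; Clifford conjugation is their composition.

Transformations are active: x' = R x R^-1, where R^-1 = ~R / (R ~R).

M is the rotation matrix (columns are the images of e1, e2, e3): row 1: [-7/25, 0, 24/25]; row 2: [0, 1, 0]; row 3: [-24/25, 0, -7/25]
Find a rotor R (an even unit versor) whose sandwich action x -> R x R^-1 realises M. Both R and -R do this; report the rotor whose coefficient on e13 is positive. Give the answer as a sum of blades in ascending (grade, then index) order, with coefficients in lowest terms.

Method: write R = a + b12*e12 + b13*e13 + b23*e23 with a^2 + b12^2 + b13^2 + b23^2 = 1 (so R^-1 = ~R). Expanding the columns R e_j ~R gives tr M = 4a^2 - 1 and, from the antisymmetric part, M21 - M12 = -4a*b12, M13 - M31 = 4a*b13, M32 - M23 = -4a*b23.
Here tr M = 11/25, so a^2 = (1 + tr M)/4 = 9/25 and a = ±3/5. Taking a = 3/5: M21 - M12 = 0, M13 - M31 = 48/25, M32 - M23 = 0, giving b12 = 0, b13 = 4/5, b23 = 0, i.e. R = 3/5 + 4/5*e13.
Its e13 coefficient is already positive.
Answer: 3/5 + 4/5*e13. Why the constraint matters: R and -R act identically through the sandwich — M has trace 11/25 either way — so only the sign condition on e13 picks one of the two preimages.


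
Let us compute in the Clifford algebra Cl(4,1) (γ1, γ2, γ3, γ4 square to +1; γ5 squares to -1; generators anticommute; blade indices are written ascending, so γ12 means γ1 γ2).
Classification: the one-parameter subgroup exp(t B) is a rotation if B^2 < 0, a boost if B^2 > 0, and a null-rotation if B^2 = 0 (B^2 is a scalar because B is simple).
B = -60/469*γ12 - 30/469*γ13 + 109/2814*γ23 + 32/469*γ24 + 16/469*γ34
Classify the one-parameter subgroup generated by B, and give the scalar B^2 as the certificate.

B^2 term by term: the squares give (-60/469)^2*(γ12)^2 + (-30/469)^2*(γ13)^2 + (109/2814)^2*(γ23)^2 + (32/469)^2*(γ24)^2 + (16/469)^2*(γ34)^2 = 3600/219961*(-1) + 900/219961*(-1) + 11881/7918596*(-1) + 1024/219961*(-1) + 256/219961*(-1) = -1/36 (each basis 2-blade squares to minus the product of its generators' squares); cross terms between blades sharing an index anticommute and cancel; the commuting (index-disjoint) pairs give grade-4 terms 2*c*c'*(blade product), which cancel blade by blade — γ1234: -1920/219961 + 1920/219961 = 0 — confirming B is simple. So B^2 = -1/36.
Answer: rotation, certificate B^2 = -1/36. The scalar -1/36 is the complete invariant here: its sign names the subgroup type.


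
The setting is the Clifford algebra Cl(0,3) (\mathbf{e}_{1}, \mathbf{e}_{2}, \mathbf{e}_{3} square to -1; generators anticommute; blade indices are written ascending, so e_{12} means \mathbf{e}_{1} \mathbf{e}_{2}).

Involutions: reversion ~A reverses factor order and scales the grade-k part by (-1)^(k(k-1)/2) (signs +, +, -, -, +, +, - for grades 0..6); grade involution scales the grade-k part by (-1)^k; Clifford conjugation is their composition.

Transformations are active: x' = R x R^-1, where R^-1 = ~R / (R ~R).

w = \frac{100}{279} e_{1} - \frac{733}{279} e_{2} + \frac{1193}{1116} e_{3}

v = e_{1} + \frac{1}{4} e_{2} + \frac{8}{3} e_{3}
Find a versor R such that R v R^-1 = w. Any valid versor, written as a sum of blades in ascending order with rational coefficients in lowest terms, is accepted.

Equal squares first: v^2 = w^2 = -\frac{1177}{144}. Then v + w = \frac{379}{279} e_{1} - \frac{2653}{1116} e_{2} + \frac{4169}{1116} e_{3} is a versor taking v to w, provided it is invertible.
Answer: \frac{379}{279} e_{1} - \frac{2653}{1116} e_{2} + \frac{4169}{1116} e_{3}


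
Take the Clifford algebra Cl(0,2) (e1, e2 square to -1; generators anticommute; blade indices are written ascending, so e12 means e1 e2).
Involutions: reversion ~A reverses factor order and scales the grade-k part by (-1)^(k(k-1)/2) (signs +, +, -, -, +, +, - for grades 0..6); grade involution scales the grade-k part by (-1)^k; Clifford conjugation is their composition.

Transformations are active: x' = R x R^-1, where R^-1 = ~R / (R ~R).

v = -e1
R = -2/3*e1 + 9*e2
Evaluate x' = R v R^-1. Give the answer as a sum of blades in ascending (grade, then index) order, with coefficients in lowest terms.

~R = -2/3*e1 + 9*e2, and R ~R = -733/9, so R^-1 = ~R / (-733/9).
R v = -2/3 + 9*e12
Answer: 725/733*e1 + 108/733*e2


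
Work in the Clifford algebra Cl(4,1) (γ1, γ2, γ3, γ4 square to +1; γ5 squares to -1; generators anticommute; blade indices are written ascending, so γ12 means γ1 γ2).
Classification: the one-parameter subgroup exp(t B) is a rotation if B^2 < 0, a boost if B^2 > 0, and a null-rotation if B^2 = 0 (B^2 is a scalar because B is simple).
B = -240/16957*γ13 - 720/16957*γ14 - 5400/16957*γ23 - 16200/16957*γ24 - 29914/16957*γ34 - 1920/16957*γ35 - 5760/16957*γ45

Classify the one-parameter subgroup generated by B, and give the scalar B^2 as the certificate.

B^2 term by term: the squares give (-240/16957)^2*(γ13)^2 + (-720/16957)^2*(γ14)^2 + (-5400/16957)^2*(γ23)^2 + (-16200/16957)^2*(γ24)^2 + (-29914/16957)^2*(γ34)^2 + (-1920/16957)^2*(γ35)^2 + (-5760/16957)^2*(γ45)^2 = 57600/287539849*(-1) + 518400/287539849*(-1) + 29160000/287539849*(-1) + 262440000/287539849*(-1) + 894847396/287539849*(-1) + 3686400/287539849*(+1) + 33177600/287539849*(+1) = -4 (each basis 2-blade squares to minus the product of its generators' squares); cross terms between blades sharing an index anticommute and cancel; the commuting (index-disjoint) pairs give grade-4 terms 2*c*c'*(blade product), which cancel blade by blade — γ1234: -7776000/287539849 + 7776000/287539849 = 0; γ1345: 2764800/287539849 - 2764800/287539849 = 0; γ2345: 62208000/287539849 - 62208000/287539849 = 0 — confirming B is simple. So B^2 = -4.
Answer: rotation, certificate B^2 = -4. Note: conjugating B changes its blade decomposition but never the scalar B^2 = -4, whose sign settles the classification.


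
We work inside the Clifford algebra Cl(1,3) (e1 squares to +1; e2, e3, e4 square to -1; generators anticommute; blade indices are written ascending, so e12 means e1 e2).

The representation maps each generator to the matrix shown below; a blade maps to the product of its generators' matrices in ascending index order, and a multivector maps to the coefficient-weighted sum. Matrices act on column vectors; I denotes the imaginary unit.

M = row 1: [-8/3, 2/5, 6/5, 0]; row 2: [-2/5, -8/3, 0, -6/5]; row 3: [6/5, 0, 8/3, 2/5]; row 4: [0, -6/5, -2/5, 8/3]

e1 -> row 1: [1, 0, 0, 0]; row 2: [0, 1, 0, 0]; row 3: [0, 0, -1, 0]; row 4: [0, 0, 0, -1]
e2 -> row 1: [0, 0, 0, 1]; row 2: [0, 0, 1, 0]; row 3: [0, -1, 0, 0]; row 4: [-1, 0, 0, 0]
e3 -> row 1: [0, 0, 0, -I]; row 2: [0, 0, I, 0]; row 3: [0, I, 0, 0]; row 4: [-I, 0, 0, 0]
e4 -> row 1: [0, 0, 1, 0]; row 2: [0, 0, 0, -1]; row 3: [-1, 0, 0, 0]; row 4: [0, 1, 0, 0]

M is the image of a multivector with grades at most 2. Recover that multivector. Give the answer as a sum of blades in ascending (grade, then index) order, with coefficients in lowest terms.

Method: the blade images are trace-orthogonal — tr(rho(e_A) rho(e_B)^-1) = 4 if A = B and 0 otherwise — and rho(e_A)^-1 = (e_A)^2 * rho(e_A) with (e_A)^2 = +1 or -1, so the coefficient of e_A in the preimage is (e_A)^2 * tr(M rho(e_A))/4.
Nonzero projections over blades of grade <= 2: e1: (e1)^2 = +1, tr(M rho(e1)) = -32/3, coefficient -8/3; e14: (e14)^2 = +1, tr(M rho(e14)) = 24/5, coefficient 6/5; e24: (e24)^2 = -1, tr(M rho(e24)) = -8/5, coefficient 2/5. Every other blade of grade <= 2 projects to 0.
Answer: -8/3*e1 + 6/5*e14 + 2/5*e24


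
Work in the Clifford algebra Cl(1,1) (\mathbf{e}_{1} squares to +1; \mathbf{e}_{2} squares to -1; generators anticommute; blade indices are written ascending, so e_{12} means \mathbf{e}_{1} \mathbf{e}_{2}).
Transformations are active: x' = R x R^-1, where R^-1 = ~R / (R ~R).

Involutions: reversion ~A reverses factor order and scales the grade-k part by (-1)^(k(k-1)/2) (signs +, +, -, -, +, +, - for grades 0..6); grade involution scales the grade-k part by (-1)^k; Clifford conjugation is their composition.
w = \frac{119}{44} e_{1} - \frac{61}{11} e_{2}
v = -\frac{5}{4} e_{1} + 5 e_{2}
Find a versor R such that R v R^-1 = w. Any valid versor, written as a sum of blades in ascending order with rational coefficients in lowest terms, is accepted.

Sketch: the shared square -\frac{375}{16} makes R = v + w = \frac{16}{11} e_{1} - \frac{6}{11} e_{2} the natural versor; its sandwich fixes that direction, negates (v - w)/2, and sends v to w.
Answer: \frac{16}{11} e_{1} - \frac{6}{11} e_{2}


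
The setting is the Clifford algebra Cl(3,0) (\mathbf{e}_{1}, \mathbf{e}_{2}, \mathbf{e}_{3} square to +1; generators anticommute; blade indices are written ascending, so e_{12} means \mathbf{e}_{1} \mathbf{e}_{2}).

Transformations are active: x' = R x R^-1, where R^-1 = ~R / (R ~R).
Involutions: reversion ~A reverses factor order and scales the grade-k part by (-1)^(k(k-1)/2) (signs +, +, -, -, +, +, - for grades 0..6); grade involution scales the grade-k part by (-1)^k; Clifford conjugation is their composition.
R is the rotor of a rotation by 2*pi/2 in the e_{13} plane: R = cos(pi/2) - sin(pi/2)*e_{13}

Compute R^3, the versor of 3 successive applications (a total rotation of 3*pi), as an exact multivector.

The rotor phase is half the rotation angle and phases add under composition, so 3 steps in the e_{13} plane accumulate phase 3*(pi/2) = \frac{3 \pi}{2}: R^3 = cos(\frac{3 \pi}{2}) - sin(\frac{3 \pi}{2})*e_{13}.
cos(\frac{3 \pi}{2}) = 0 and sin(\frac{3 \pi}{2}) = -1, so R^3 = e_{13}. The net rotation is 1*pi (after discarding 1 full turn, each of which contributes a factor -1 to the rotor); the rotor keeps the half-angle phase exactly.
Answer: e_{13}


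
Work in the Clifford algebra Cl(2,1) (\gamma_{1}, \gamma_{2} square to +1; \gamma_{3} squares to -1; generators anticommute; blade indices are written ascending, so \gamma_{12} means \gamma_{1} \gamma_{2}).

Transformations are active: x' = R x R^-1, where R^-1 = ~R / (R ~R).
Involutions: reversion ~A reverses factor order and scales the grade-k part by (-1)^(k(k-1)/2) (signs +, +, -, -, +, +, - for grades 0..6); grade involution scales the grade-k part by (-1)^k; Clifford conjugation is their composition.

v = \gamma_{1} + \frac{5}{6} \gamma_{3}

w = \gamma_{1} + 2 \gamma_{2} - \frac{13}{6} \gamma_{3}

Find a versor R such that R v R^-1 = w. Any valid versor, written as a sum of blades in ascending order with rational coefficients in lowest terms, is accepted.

Construction: equal norms (both \frac{11}{36}) license R = v + w = 2 \gamma_{1} + 2 \gamma_{2} - \frac{4}{3} \gamma_{3} — nothing changes along that direction, while (v - w)/2 changes sign, so v maps onto w.
Answer: 2 \gamma_{1} + 2 \gamma_{2} - \frac{4}{3} \gamma_{3}


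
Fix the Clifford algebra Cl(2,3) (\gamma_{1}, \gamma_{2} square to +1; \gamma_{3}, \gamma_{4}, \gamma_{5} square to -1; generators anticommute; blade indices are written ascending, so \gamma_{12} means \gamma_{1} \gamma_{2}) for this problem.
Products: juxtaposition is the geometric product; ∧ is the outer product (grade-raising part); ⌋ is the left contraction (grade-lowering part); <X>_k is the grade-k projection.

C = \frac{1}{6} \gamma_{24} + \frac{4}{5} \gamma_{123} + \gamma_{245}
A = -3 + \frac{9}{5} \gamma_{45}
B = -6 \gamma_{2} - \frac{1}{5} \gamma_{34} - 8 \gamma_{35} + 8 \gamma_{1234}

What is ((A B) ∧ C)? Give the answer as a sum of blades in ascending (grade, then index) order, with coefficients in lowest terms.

step 1: 18 \gamma_{2} + 15 \gamma_{34} + \frac{591}{25} \gamma_{35} - \frac{54}{5} \gamma_{245} - 24 \gamma_{1234} + \frac{72}{5} \gamma_{1235}
step 2: -\frac{197}{50} \gamma_{2345}
Answer: -\frac{197}{50} \gamma_{2345}


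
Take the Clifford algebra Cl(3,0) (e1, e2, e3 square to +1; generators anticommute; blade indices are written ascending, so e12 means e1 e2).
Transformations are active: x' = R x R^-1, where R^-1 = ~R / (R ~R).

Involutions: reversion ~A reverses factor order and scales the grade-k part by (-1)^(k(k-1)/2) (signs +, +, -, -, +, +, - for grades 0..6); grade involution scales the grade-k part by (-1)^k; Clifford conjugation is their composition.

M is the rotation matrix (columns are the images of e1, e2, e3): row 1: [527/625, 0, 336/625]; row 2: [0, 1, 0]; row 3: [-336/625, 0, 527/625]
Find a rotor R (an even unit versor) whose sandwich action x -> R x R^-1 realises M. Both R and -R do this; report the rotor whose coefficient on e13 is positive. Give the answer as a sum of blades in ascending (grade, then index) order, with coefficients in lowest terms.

Method: write R = a + b12*e12 + b13*e13 + b23*e23 with a^2 + b12^2 + b13^2 + b23^2 = 1 (so R^-1 = ~R). Expanding the columns R e_j ~R gives tr M = 4a^2 - 1 and, from the antisymmetric part, M21 - M12 = -4a*b12, M13 - M31 = 4a*b13, M32 - M23 = -4a*b23.
Here tr M = 1679/625, so a^2 = (1 + tr M)/4 = 576/625 and a = ±24/25. Taking a = 24/25: M21 - M12 = 0, M13 - M31 = 672/625, M32 - M23 = 0, giving b12 = 0, b13 = 7/25, b23 = 0, i.e. R = 24/25 + 7/25*e13.
Its e13 coefficient is already positive.
Answer: 24/25 + 7/25*e13. Sheet selection: the two-to-one cover makes ±R indistinguishable at the matrix level (trace 1679/625), so uniqueness comes from the required sign on e13.


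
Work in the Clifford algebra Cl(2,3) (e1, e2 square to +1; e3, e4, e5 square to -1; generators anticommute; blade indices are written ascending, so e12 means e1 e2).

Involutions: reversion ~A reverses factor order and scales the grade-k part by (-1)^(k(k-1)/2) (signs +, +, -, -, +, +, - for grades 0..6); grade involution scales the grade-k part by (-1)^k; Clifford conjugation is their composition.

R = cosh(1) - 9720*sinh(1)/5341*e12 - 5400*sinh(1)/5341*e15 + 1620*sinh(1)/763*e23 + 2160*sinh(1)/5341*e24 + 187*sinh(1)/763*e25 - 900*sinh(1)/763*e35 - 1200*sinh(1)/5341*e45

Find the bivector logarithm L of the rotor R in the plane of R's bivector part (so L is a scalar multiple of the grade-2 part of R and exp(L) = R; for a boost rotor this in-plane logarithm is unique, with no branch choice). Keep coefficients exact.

The scalar part of R is cosh(1), so cosh pins the rapidity up to sign — the sign comes from the bivector part; dividing that part by sinh of the rapidity yields the plane, and the in-plane L = rapidity * plane is unique because the two sign choices cancel.
Concretely: cosh(rapidity) = cosh(1) gives rapidity = ±1, and since rapidity/sinh(rapidity) is even the sign is immaterial: L = (rapidity/sinh(rapidity)) * <R>_2 = (1/sinh(1)) * <R>_2.
Answer: -9720/5341*e12 - 5400/5341*e15 + 1620/763*e23 + 2160/5341*e24 + 187/763*e25 - 900/763*e35 - 1200/5341*e45


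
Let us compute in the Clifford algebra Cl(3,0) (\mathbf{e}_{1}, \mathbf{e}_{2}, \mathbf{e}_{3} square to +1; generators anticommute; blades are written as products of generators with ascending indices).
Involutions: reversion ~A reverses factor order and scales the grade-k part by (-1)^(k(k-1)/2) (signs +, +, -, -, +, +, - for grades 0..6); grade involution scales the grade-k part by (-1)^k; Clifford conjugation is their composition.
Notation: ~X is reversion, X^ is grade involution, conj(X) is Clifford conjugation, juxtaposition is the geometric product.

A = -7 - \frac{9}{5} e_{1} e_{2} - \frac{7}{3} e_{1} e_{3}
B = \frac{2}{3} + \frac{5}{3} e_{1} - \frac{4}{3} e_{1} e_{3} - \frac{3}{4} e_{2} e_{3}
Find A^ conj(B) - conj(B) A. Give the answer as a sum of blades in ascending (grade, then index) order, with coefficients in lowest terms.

first term: -\frac{14}{9} + \frac{35}{3} e_{1} - 3 e_{2} - \frac{35}{9} e_{3} + \frac{11}{20} e_{1} e_{2} - \frac{2203}{180} e_{1} e_{3} - \frac{57}{20} e_{2} e_{3}
second term: -\frac{14}{9} + \frac{35}{3} e_{1} + 3 e_{2} + \frac{35}{9} e_{3} - \frac{59}{20} e_{1} e_{2} - \frac{1717}{180} e_{1} e_{3} - \frac{153}{20} e_{2} e_{3}
Answer: -6 e_{2} - \frac{70}{9} e_{3} + \frac{7}{2} e_{1} e_{2} - \frac{27}{10} e_{1} e_{3} + \frac{24}{5} e_{2} e_{3}


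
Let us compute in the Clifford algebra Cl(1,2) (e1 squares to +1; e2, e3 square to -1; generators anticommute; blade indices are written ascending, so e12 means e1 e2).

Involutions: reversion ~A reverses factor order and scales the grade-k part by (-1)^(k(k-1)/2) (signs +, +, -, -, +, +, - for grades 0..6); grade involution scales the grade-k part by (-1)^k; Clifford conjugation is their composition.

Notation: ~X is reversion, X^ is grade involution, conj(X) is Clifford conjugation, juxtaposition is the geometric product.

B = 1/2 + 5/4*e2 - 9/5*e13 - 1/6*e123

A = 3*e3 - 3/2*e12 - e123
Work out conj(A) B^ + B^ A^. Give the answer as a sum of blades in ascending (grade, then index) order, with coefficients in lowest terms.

first term: 1/6 + 291/40*e1 - 9/5*e2 - 5/4*e3 + 5/4*e12 + 5/4*e13 - 21/20*e23 - 1/2*e123
second term: -1/6 - 141/40*e1 + 9/5*e2 - 7/4*e3 - 1/4*e12 - 5/4*e13 + 129/20*e23 + 1/2*e123
Answer: 15/4*e1 - 3*e3 + e12 + 27/5*e23


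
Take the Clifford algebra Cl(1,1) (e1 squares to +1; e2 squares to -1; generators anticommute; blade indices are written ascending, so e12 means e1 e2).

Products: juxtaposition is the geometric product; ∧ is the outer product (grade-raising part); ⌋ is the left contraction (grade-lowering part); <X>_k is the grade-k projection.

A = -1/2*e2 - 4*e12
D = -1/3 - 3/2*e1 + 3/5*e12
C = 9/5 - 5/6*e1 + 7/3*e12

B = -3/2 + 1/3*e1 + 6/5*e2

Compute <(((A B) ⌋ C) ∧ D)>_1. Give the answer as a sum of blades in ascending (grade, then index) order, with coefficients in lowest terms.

step 1: 3/5 + 24/5*e1 + 25/12*e2 + 37/6*e12
step 2: 5161/450 + 157/36*e1 + 56/5*e2 + 7/5*e12
step 3: -5161/1350 - 25187/1350*e1 - 56/15*e2 + 17411/750*e12
step 4: -25187/1350*e1 - 56/15*e2
Answer: -25187/1350*e1 - 56/15*e2


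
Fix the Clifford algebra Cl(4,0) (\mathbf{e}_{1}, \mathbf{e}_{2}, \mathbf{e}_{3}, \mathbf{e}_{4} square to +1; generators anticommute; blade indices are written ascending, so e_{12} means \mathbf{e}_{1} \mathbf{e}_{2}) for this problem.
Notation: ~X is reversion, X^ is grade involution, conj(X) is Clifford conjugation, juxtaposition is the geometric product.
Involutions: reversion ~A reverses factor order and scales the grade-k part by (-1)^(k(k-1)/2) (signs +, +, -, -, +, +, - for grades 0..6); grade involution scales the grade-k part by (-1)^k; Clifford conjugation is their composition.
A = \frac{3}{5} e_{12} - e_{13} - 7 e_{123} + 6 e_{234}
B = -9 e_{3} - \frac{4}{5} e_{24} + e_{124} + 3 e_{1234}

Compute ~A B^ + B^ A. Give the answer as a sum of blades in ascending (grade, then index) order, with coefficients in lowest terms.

first term: -9 e_{1} + \frac{24}{5} e_{3} - \frac{108}{5} e_{4} + 63 e_{12} - 6 e_{13} + \frac{12}{25} e_{14} + 57 e_{24} + \frac{44}{5} e_{34} - \frac{27}{5} e_{123} + \frac{28}{5} e_{134} - e_{234} + \frac{4}{5} e_{1234}
second term: -9 e_{1} - \frac{24}{5} e_{3} - \frac{102}{5} e_{4} - 63 e_{12} - 6 e_{13} + \frac{12}{25} e_{14} - 57 e_{24} + \frac{26}{5} e_{34} + \frac{27}{5} e_{123} + \frac{28}{5} e_{134} - e_{234} - \frac{4}{5} e_{1234}
Answer: -18 e_{1} - 42 e_{4} - 12 e_{13} + \frac{24}{25} e_{14} + 14 e_{34} + \frac{56}{5} e_{134} - 2 e_{234}


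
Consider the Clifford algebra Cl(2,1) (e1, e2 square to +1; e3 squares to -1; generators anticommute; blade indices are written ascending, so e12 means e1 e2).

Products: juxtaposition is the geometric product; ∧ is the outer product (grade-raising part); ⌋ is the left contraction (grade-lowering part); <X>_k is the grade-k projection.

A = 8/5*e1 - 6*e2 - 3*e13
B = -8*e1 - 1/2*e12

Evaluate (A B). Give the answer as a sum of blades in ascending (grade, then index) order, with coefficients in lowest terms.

step 1: -64/5 - 3*e1 - 4/5*e2 - 24*e3 - 48*e12 + 3/2*e23
Answer: -64/5 - 3*e1 - 4/5*e2 - 24*e3 - 48*e12 + 3/2*e23


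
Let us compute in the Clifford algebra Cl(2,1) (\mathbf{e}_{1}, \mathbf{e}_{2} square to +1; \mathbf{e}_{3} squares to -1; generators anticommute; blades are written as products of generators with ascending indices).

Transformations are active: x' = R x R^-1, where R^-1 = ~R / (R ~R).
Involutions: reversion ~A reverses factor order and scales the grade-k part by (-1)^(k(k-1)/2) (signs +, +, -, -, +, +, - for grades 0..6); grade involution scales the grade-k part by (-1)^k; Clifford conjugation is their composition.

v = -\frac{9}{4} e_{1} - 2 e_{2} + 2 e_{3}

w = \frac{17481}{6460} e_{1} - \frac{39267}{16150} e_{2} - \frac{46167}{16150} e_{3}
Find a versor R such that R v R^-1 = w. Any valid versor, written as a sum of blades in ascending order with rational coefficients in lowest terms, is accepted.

Why this works: both vectors square to \frac{81}{16}, so q(v) = q(w) and R = v + w = \frac{1473}{3230} e_{1} - \frac{71567}{16150} e_{2} - \frac{13867}{16150} e_{3} carries v to w — its own direction survives, the complement (v - w)/2 flips.
Answer: \frac{1473}{3230} e_{1} - \frac{71567}{16150} e_{2} - \frac{13867}{16150} e_{3}


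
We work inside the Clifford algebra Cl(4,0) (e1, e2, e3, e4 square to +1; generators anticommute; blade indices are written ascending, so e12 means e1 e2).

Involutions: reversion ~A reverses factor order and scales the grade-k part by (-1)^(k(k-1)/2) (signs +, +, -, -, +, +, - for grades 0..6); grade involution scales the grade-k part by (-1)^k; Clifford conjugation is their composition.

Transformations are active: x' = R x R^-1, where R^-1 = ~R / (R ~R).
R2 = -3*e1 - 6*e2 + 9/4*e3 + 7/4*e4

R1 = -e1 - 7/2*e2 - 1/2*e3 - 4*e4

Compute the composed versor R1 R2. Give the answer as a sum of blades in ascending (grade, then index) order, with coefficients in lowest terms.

Distribute over the terms of R1 (each basis-blade product reordered to ascending indices, repeated generators contracted through their squares):
(-e1) R2 = 3 + 6*e12 - 9/4*e13 - 7/4*e14
(-7/2*e2) R2 = 21 - 21/2*e12 - 63/8*e23 - 49/8*e24
(-1/2*e3) R2 = -9/8 - 3/2*e13 - 3*e23 - 7/8*e34
(-4*e4) R2 = -7 - 12*e14 - 24*e24 + 9*e34
Summing the partial products and collecting blades:
Answer: 127/8 - 9/2*e12 - 15/4*e13 - 55/4*e14 - 87/8*e23 - 241/8*e24 + 65/8*e34


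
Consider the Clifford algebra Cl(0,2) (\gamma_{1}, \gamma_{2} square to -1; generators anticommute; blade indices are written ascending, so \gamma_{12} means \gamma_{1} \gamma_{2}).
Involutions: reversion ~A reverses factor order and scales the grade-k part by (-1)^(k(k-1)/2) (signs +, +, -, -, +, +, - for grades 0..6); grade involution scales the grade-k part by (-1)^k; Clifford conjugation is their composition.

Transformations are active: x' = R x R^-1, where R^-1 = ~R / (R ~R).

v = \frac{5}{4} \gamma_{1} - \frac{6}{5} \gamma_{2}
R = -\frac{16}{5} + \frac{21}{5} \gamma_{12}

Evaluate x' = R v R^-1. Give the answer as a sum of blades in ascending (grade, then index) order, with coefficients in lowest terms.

~R = -\frac{16}{5} - \frac{21}{5} \gamma_{12}, and R ~R = \frac{697}{25}, so R^-1 = ~R / (\frac{697}{25}).
R v = \frac{26}{25} \gamma_{1} + \frac{909}{100} \gamma_{2}
Answer: -\frac{20753}{13940} \gamma_{1} - \frac{618}{697} \gamma_{2}


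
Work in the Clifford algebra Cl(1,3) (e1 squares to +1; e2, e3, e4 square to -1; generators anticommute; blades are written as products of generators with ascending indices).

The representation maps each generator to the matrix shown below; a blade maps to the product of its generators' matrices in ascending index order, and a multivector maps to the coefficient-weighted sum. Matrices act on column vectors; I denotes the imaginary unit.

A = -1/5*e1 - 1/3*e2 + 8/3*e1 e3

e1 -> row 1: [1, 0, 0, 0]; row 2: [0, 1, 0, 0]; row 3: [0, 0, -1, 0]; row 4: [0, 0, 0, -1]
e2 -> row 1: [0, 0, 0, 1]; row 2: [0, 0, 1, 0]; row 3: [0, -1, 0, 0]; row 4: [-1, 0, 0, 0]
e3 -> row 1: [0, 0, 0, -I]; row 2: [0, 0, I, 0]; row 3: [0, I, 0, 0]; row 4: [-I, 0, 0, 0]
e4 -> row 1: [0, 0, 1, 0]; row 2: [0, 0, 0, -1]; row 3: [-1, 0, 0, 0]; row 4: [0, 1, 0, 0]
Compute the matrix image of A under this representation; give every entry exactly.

Bivector images (products of the table entries): rho(e1 e3) = rho(e1)rho(e3) = row 1: [0, 0, 0, -I]; row 2: [0, 0, I, 0]; row 3: [0, -I, 0, 0]; row 4: [I, 0, 0, 0].
M = (-1/5)*rho(e1) + (-1/3)*rho(e2) + (8/3)*rho(e1 e3), summed entrywise:
Answer: row 1: [-1/5, 0, 0, -1/3 - 8*I/3]; row 2: [0, -1/5, -1/3 + 8*I/3, 0]; row 3: [0, 1/3 - 8*I/3, 1/5, 0]; row 4: [1/3 + 8*I/3, 0, 0, 1/5]


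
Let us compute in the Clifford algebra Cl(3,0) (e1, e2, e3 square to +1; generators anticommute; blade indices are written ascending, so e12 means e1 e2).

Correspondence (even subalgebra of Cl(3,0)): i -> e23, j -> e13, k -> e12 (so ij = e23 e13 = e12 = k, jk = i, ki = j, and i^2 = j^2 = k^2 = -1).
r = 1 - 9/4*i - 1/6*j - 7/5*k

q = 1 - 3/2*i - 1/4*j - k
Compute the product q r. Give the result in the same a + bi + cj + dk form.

In blades: q = 1 - e12 - 1/4*e13 - 3/2*e23, r = 1 - 7/5*e12 - 1/6*e13 - 9/4*e23.
Distribute q over r term by term (generator squares from the signature, products reordered to ascending indices): (1)*r = 1 - 7/5*e12 - 1/6*e13 - 9/4*e23; (-e12)*r = -7/5 - e12 + 9/4*e13 - 1/6*e23; (-1/4*e13)*r = -1/24 - 9/16*e12 - 1/4*e13 + 7/20*e23; (-3/2*e23)*r = -27/8 + 1/4*e12 - 21/10*e13 - 3/2*e23.
Sum: -229/60 - 217/80*e12 - 4/15*e13 - 107/30*e23; translating back through the correspondence:
Answer: -229/60 - 107/30*i - 4/15*j - 217/80*k


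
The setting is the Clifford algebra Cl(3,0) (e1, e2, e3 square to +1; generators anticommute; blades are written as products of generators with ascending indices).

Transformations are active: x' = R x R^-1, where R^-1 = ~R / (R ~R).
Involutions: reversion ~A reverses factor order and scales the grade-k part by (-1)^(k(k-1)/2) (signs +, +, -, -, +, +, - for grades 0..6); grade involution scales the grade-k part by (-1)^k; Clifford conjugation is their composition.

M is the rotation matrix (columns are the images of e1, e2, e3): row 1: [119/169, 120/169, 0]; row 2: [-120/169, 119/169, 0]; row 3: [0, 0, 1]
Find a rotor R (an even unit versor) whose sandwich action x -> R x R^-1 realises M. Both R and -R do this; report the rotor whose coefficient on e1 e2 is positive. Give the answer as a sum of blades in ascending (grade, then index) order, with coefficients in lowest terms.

Method: write R = a + b12*e1 e2 + b13*e1 e3 + b23*e2 e3 with a^2 + b12^2 + b13^2 + b23^2 = 1 (so R^-1 = ~R). Expanding the columns R e_j ~R gives tr M = 4a^2 - 1 and, from the antisymmetric part, M21 - M12 = -4a*b12, M13 - M31 = 4a*b13, M32 - M23 = -4a*b23.
Here tr M = 407/169, so a^2 = (1 + tr M)/4 = 144/169 and a = ±12/13. Taking a = 12/13: M21 - M12 = -240/169, M13 - M31 = 0, M32 - M23 = 0, giving b12 = 5/13, b13 = 0, b23 = 0, i.e. R = 12/13 + 5/13*e1 e2.
Its e1 e2 coefficient is already positive.
Answer: 12/13 + 5/13*e1 e2. Key observation: the double cover Spin(3) -> SO(3) sends R and -R to the same matrix (trace 407/169 here), so the stated sign of the e1 e2 coefficient is what selects one sheet.


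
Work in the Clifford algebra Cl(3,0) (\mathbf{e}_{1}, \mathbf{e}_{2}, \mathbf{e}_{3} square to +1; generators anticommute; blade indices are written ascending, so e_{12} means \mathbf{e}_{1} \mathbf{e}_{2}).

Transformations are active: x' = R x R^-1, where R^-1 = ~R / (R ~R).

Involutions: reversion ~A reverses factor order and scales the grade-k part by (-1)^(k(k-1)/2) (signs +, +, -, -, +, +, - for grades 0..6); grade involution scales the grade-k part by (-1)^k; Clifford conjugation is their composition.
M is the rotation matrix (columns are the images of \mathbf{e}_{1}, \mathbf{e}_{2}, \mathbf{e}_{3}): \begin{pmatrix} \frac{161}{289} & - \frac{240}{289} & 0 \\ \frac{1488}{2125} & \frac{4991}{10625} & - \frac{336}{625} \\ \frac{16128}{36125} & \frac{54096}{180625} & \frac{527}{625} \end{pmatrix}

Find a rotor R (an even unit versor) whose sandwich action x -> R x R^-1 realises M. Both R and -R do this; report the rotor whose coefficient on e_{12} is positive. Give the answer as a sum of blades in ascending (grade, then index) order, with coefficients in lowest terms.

Method: write R = a + b12*e_{12} + b13*e_{13} + b23*e_{23} with a^2 + b12^2 + b13^2 + b23^2 = 1 (so R^-1 = ~R). Expanding the columns R e_j ~R gives tr M = 4a^2 - 1 and, from the antisymmetric part, M21 - M12 = -4a*b12, M13 - M31 = 4a*b13, M32 - M23 = -4a*b23.
Here tr M = \frac{13511}{7225}, so a^2 = (1 + tr M)/4 = \frac{5184}{7225} and a = ±\frac{72}{85}. Taking a = \frac{72}{85}: M21 - M12 = \frac{55296}{36125}, M13 - M31 = -\frac{16128}{36125}, M32 - M23 = \frac{6048}{7225}, giving b12 = -\frac{192}{425}, b13 = -\frac{56}{425}, b23 = -\frac{21}{85}, i.e. R = \frac{72}{85} - \frac{192}{425} e_{12} - \frac{56}{425} e_{13} - \frac{21}{85} e_{23}.
Its e_{12} coefficient is negative, so report the other preimage -R.
Answer: -\frac{72}{85} + \frac{192}{425} e_{12} + \frac{56}{425} e_{13} + \frac{21}{85} e_{23}. Sheet selection: the two-to-one cover makes ±R indistinguishable at the matrix level (trace \frac{13511}{7225}), so uniqueness comes from the required sign on e_{12}.


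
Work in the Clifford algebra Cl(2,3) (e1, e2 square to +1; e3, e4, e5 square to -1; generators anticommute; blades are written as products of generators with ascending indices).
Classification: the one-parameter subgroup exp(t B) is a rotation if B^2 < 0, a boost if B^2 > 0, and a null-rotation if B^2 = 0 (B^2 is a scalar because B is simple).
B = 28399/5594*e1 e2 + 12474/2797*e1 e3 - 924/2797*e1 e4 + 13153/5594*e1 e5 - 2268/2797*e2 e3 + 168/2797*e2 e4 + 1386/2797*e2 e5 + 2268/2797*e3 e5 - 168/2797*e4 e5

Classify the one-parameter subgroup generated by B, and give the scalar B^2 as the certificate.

B^2 term by term: the squares give (28399/5594)^2*(e1 e2)^2 + (12474/2797)^2*(e1 e3)^2 + (-924/2797)^2*(e1 e4)^2 + (13153/5594)^2*(e1 e5)^2 + (-2268/2797)^2*(e2 e3)^2 + (168/2797)^2*(e2 e4)^2 + (1386/2797)^2*(e2 e5)^2 + (2268/2797)^2*(e3 e5)^2 + (-168/2797)^2*(e4 e5)^2 = 806503201/31292836*(-1) + 155600676/7823209*(+1) + 853776/7823209*(+1) + 173001409/31292836*(+1) + 5143824/7823209*(+1) + 28224/7823209*(+1) + 1920996/7823209*(+1) + 5143824/7823209*(-1) + 28224/7823209*(-1) = 0 (each basis 2-blade squares to minus the product of its generators' squares); cross terms between blades sharing an index anticommute and cancel; the commuting (index-disjoint) pairs give grade-4 terms 2*c*c'*(blade product), which cancel blade by blade — e1 e2 e3 e4: -4191264/7823209 + 4191264/7823209 = 0; e1 e2 e3 e5: 64408932/7823209 - 34577928/7823209 - 29831004/7823209 = 0; e1 e2 e4 e5: -4771032/7823209 + 2561328/7823209 + 2209704/7823209 = 0; e1 e3 e4 e5: -4191264/7823209 + 4191264/7823209 = 0; e2 e3 e4 e5: 762048/7823209 - 762048/7823209 = 0 — confirming B is simple. So B^2 = 0.
Answer: null-rotation, certificate B^2 = 0. No conjugation can change B^2 = 0; the sign gives the class.


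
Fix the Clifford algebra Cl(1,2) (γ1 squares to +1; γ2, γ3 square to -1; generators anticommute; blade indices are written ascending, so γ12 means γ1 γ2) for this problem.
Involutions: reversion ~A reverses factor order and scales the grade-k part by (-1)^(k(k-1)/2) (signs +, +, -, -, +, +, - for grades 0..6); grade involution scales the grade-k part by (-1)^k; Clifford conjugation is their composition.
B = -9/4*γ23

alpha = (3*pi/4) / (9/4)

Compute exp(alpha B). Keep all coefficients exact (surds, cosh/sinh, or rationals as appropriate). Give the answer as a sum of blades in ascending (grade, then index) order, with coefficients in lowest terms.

B^2 = (-9/4)^2*(γ23)^2 = 81/16*(-1) = -81/16 (a basis 2-blade squares to minus the product of its generators' squares).
B^2 = -81/16 — a negative square means the series sums to a rotation: l = 9/4, alpha*l = 3*pi/4, so exp(alpha B) = cos(3*pi/4) + (sin(3*pi/4)/(9/4))*B = -sqrt(2)/2 + (2*sqrt(2)/9)*B.
Answer: -sqrt(2)/2 - sqrt(2)/2*γ23


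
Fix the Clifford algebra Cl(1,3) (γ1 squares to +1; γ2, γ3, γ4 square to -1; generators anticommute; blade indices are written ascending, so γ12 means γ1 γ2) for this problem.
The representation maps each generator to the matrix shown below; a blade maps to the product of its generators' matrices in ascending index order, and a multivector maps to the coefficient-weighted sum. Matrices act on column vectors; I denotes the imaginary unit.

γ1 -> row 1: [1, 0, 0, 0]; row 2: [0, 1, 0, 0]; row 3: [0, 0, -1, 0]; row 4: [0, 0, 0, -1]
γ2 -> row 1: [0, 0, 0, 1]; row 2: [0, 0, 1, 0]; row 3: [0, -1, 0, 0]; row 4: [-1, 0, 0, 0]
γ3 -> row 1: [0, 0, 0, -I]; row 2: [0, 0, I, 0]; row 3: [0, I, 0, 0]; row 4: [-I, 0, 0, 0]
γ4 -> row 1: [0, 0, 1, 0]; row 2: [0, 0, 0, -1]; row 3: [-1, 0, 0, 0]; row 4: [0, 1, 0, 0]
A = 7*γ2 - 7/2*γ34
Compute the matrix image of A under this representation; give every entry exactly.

Bivector images (products of the table entries): rho(γ34) = rho(γ3)rho(γ4) = row 1: [0, -I, 0, 0]; row 2: [-I, 0, 0, 0]; row 3: [0, 0, 0, -I]; row 4: [0, 0, -I, 0].
M = (7)*rho(γ2) + (-7/2)*rho(γ34), summed entrywise:
Answer: row 1: [0, 7*I/2, 0, 7]; row 2: [7*I/2, 0, 7, 0]; row 3: [0, -7, 0, 7*I/2]; row 4: [-7, 0, 7*I/2, 0]


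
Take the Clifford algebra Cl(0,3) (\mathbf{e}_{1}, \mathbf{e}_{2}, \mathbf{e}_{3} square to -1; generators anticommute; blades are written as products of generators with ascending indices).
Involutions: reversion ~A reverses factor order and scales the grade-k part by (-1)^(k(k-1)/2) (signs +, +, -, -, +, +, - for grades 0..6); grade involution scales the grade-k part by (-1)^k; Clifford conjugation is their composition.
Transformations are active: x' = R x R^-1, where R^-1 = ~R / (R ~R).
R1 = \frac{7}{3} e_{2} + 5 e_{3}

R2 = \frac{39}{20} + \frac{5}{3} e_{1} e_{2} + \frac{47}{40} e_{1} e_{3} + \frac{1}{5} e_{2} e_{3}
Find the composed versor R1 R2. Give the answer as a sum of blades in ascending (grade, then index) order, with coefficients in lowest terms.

Distribute over the terms of R1 (each basis-blade product reordered to ascending indices, repeated generators contracted through their squares):
(\frac{7}{3} e_{2}) R2 = \frac{35}{9} e_{1} + \frac{91}{20} e_{2} - \frac{7}{15} e_{3} - \frac{329}{120} e_{1} e_{2} e_{3}
(5 e_{3}) R2 = \frac{47}{8} e_{1} + e_{2} + \frac{39}{4} e_{3} + \frac{25}{3} e_{1} e_{2} e_{3}
Summing the partial products and collecting blades:
Answer: \frac{703}{72} e_{1} + \frac{111}{20} e_{2} + \frac{557}{60} e_{3} + \frac{671}{120} e_{1} e_{2} e_{3}


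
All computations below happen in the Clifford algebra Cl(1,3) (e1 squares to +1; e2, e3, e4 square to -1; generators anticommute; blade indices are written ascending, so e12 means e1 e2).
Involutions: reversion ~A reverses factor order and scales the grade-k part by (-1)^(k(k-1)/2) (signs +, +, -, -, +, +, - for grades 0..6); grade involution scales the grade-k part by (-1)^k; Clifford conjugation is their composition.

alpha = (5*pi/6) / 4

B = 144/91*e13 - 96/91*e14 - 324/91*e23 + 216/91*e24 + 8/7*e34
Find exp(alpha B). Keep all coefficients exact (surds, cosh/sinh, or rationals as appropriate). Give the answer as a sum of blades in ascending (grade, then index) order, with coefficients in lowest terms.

B^2 term by term: the squares give (144/91)^2*(e13)^2 + (-96/91)^2*(e14)^2 + (-324/91)^2*(e23)^2 + (216/91)^2*(e24)^2 + (8/7)^2*(e34)^2 = 20736/8281*(+1) + 9216/8281*(+1) + 104976/8281*(-1) + 46656/8281*(-1) + 64/49*(-1) = -16 (each basis 2-blade squares to minus the product of its generators' squares); cross terms between blades sharing an index anticommute and cancel; the commuting (index-disjoint) pairs give grade-4 terms 2*c*c'*(blade product), which cancel blade by blade — e1234: -62208/8281 + 62208/8281 = 0 — confirming B is simple. So B^2 = -16.
B^2 = -16 — the negative square puts this in the circular regime; l = 4, alpha*l = 5*pi/6, so exp(alpha B) = cos(5*pi/6) + (sin(5*pi/6)/4)*B = -sqrt(3)/2 + (1/8)*B.
Answer: -sqrt(3)/2 + 18/91*e13 - 12/91*e14 - 81/182*e23 + 27/91*e24 + 1/7*e34


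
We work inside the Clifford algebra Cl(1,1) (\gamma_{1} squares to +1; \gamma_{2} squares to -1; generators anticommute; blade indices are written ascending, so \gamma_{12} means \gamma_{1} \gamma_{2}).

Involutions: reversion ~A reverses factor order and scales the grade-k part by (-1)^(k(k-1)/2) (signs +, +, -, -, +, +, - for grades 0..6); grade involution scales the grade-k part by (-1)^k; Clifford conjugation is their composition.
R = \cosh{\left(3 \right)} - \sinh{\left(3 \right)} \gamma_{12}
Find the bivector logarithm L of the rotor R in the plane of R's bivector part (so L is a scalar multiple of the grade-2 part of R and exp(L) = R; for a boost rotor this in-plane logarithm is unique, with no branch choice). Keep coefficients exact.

The scalar part of R is \cosh{\left(3 \right)}, which determines |rapidity| via cosh; the sign lives in the bivector part, and pairing them (bivector part over sinh of the rapidity = the plane) gives the unique in-plane L = rapidity * plane.
Concretely: cosh(rapidity) = \cosh{\left(3 \right)} gives rapidity = ±3, and since rapidity/sinh(rapidity) is even the sign is immaterial: L = (rapidity/sinh(rapidity)) * <R>_2 = (\frac{3}{\sinh{\left(3 \right)}}) * <R>_2.
Answer: -3 \gamma_{12}


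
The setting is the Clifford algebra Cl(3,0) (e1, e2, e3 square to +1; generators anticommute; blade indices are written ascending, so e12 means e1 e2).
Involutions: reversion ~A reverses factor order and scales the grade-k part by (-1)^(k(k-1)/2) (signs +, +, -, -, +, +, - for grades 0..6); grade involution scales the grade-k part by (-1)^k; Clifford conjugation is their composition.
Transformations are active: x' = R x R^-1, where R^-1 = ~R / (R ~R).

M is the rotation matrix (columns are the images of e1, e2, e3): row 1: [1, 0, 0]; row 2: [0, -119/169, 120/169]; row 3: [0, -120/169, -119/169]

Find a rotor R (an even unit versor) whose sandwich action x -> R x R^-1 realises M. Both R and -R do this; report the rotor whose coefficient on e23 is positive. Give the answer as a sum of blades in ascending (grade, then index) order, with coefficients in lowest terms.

Method: write R = a + b12*e12 + b13*e13 + b23*e23 with a^2 + b12^2 + b13^2 + b23^2 = 1 (so R^-1 = ~R). Expanding the columns R e_j ~R gives tr M = 4a^2 - 1 and, from the antisymmetric part, M21 - M12 = -4a*b12, M13 - M31 = 4a*b13, M32 - M23 = -4a*b23.
Here tr M = -69/169, so a^2 = (1 + tr M)/4 = 25/169 and a = ±5/13. Taking a = 5/13: M21 - M12 = 0, M13 - M31 = 0, M32 - M23 = -240/169, giving b12 = 0, b13 = 0, b23 = 12/13, i.e. R = 5/13 + 12/13*e23.
Its e23 coefficient is already positive.
Answer: 5/13 + 12/13*e23. Sheet selection: the two-to-one cover makes ±R indistinguishable at the matrix level (trace -69/169), so uniqueness comes from the required sign on e23.


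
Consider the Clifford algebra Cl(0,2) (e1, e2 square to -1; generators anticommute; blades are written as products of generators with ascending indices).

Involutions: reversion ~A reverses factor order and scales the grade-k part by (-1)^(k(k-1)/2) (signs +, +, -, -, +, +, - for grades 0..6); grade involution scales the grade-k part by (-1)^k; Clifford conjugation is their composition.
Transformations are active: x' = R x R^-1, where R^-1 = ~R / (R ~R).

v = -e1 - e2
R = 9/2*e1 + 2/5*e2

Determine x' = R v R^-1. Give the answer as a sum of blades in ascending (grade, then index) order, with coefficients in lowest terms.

~R = 9/2*e1 + 2/5*e2, and R ~R = -2041/100, so R^-1 = ~R / (-2041/100).
R v = 49/10 - 41/10*e1 e2
Answer: -2369/2041*e1 + 1649/2041*e2


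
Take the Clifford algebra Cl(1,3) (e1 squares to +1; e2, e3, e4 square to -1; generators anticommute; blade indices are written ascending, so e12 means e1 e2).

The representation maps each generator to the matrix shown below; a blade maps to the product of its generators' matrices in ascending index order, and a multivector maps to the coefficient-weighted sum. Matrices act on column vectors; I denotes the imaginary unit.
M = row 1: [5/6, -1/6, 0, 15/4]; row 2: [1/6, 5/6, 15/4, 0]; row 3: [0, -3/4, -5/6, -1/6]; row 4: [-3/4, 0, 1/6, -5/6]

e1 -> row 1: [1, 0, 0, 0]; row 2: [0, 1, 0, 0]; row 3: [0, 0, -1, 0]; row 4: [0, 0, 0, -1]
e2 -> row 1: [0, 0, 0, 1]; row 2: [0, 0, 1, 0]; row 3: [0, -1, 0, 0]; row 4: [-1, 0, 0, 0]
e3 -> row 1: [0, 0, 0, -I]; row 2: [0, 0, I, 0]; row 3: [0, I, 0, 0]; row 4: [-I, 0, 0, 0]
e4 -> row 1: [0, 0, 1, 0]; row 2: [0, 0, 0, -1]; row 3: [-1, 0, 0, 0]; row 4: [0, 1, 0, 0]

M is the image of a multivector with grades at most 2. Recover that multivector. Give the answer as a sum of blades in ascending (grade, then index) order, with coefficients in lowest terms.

Method: the blade images are trace-orthogonal — tr(rho(e_A) rho(e_B)^-1) = 4 if A = B and 0 otherwise — and rho(e_A)^-1 = (e_A)^2 * rho(e_A) with (e_A)^2 = +1 or -1, so the coefficient of e_A in the preimage is (e_A)^2 * tr(M rho(e_A))/4.
Nonzero projections over blades of grade <= 2: e1: (e1)^2 = +1, tr(M rho(e1)) = 10/3, coefficient 5/6; e2: (e2)^2 = -1, tr(M rho(e2)) = -9, coefficient 9/4; e12: (e12)^2 = +1, tr(M rho(e12)) = 6, coefficient 3/2; e24: (e24)^2 = -1, tr(M rho(e24)) = 2/3, coefficient -1/6. Every other blade of grade <= 2 projects to 0.
Answer: 5/6*e1 + 9/4*e2 + 3/2*e12 - 1/6*e24
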